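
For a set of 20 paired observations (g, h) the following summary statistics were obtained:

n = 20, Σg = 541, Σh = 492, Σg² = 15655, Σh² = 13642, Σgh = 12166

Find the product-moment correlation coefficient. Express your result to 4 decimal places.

-0.9116

r = (nΣgh − ΣgΣh) / √[(nΣg² − (Σg)²)(nΣh² − (Σh)²)]
Numerator: 20×12166 − 541×492 = -22852
Denominator: √[(313100 − 292681)(272840 − 242064)] = √[20419 × 30776] = 25068.2098
r = -22852 / 25068.2098 ≈ -0.9116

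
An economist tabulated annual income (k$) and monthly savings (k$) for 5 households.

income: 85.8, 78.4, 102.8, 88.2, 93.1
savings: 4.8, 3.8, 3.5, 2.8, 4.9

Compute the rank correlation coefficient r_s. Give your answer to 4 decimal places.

-0.1000

Rank income: 2, 1, 5, 3, 4
Rank savings: 4, 3, 2, 1, 5
d = rank(income) − rank(savings): -2, -2, 3, 2, -1; Σd² = 22
ρ = 1 − 6Σd² / [n(n²−1)] = 1 − 6×22 / (5×24) = 1 − 132/120 ≈ -0.1000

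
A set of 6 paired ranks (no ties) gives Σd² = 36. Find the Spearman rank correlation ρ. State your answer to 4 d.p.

-0.0286

ρ = 1 − 6Σd² / [n(n²−1)] = 1 − 6×36 / (6×35)
  = 1 − 216/210 = 1 − 1.02857 ≈ -0.0286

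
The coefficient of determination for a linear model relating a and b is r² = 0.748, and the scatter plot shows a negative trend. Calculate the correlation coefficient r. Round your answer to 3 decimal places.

|r| = √0.748 = 0.865
The association is negative, so r = −0.865.

-0.865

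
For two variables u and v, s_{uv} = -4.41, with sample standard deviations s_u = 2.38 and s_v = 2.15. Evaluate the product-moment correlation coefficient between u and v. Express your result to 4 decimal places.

-0.8618

r = Cov(u,v) / (s_u · s_v) = -4.41 / (2.38 × 2.15)
  = -4.41 / 5.1170 ≈ -0.8618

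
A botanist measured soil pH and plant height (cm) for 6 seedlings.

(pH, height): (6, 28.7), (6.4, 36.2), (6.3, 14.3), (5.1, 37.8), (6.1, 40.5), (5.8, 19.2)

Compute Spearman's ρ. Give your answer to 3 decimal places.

Rank pH: 3, 6, 5, 1, 4, 2
Rank height: 3, 4, 1, 5, 6, 2
d = rank(pH) − rank(height): 0, 2, 4, -4, -2, 0; Σd² = 40
ρ = 1 − 6Σd² / [n(n²−1)] = 1 − 6×40 / (6×35) = 1 − 240/210 ≈ -0.143

-0.143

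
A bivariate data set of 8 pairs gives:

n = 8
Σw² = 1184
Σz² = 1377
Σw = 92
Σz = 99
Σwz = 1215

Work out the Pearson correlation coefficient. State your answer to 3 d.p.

0.553

r = (nΣwz − ΣwΣz) / √[(nΣw² − (Σw)²)(nΣz² − (Σz)²)]
Numerator: 8×1215 − 92×99 = 612
Denominator: √[(9472 − 8464)(11016 − 9801)] = √[1008 × 1215] = 1106.6707
r = 612 / 1106.6707 ≈ 0.553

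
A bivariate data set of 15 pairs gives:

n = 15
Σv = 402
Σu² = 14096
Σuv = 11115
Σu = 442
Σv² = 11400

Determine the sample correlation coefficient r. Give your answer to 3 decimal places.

r = (nΣuv − ΣuΣv) / √[(nΣu² − (Σu)²)(nΣv² − (Σv)²)]
Numerator: 15×11115 − 442×402 = -10959
Denominator: √[(211440 − 195364)(171000 − 161604)] = √[16076 × 9396] = 12290.2439
r = -10959 / 12290.2439 ≈ -0.892

-0.892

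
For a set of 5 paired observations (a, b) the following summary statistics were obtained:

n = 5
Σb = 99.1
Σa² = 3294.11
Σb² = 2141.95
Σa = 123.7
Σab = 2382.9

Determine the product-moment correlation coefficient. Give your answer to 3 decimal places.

-0.338

r = (nΣab − ΣaΣb) / √[(nΣa² − (Σa)²)(nΣb² − (Σb)²)]
Numerator: 5×2382.9 − 123.7×99.1 = -344.17
Denominator: √[(16470.55 − 15301.69)(10709.75 − 9820.81)] = √[1168.86 × 888.94] = 1019.3363
r = -344.17 / 1019.3363 ≈ -0.338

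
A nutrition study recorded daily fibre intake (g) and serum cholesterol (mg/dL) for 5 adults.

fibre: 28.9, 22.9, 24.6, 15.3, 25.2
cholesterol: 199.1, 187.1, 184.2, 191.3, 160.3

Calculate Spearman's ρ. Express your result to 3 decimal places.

0.000

Rank fibre: 5, 2, 3, 1, 4
Rank cholesterol: 5, 3, 2, 4, 1
d = rank(fibre) − rank(cholesterol): 0, -1, 1, -3, 3; Σd² = 20
ρ = 1 − 6Σd² / [n(n²−1)] = 1 − 6×20 / (5×24) = 1 − 120/120 ≈ 0.000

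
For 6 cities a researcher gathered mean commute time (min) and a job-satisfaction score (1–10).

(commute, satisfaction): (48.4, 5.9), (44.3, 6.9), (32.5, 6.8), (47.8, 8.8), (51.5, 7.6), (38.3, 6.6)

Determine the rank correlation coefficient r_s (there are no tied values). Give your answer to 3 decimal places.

Rank commute: 5, 3, 1, 4, 6, 2
Rank satisfaction: 1, 4, 3, 6, 5, 2
d = rank(commute) − rank(satisfaction): 4, -1, -2, -2, 1, 0; Σd² = 26
ρ = 1 − 6Σd² / [n(n²−1)] = 1 − 6×26 / (6×35) = 1 − 156/210 ≈ 0.257

0.257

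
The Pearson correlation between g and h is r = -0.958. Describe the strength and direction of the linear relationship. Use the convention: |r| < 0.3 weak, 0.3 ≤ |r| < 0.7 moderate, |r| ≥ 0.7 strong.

r = -0.958 < 0 so the relationship is negative.
|r| = 0.958, which falls in the strong range.

strong negative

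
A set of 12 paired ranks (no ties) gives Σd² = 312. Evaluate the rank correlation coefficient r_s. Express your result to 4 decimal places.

-0.0909

ρ = 1 − 6Σd² / [n(n²−1)] = 1 − 6×312 / (12×143)
  = 1 − 1872/1716 = 1 − 1.09091 ≈ -0.0909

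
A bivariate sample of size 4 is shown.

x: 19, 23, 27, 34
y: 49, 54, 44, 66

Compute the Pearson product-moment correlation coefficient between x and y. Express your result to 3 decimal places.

n = 4, Σx = 103, Σy = 213, Σx² = 2775, Σy² = 11609, Σxy = 5605
nΣxy − ΣxΣy = 22420 − 21939 = 481
nΣx² − (Σx)² = 11100 − 10609 = 491; nΣy² − (Σy)² = 46436 − 45369 = 1067
r = 481 / √(491 × 1067) = 481 / 723.8073 ≈ 0.665

0.665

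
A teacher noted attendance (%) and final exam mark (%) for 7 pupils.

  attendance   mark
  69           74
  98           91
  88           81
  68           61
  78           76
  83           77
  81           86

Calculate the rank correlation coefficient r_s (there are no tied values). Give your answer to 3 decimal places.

Rank attendance: 2, 7, 6, 1, 3, 5, 4
Rank mark: 2, 7, 5, 1, 3, 4, 6
d = rank(attendance) − rank(mark): 0, 0, 1, 0, 0, 1, -2; Σd² = 6
ρ = 1 − 6Σd² / [n(n²−1)] = 1 − 6×6 / (7×48) = 1 − 36/336 ≈ 0.893

0.893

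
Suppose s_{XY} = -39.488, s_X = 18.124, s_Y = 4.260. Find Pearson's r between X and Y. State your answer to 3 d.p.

r = Cov(X,Y) / (s_X · s_Y) = -39.488 / (18.124 × 4.260)
  = -39.488 / 77.2082 ≈ -0.511

-0.511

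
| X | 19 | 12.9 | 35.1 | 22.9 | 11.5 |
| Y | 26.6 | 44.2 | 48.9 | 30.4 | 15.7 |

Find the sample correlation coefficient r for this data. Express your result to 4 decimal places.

n = 5, ΣX = 101.4, ΣY = 165.8, ΣX² = 2416.08, ΣY² = 6223.06, ΣXY = 3668.68
nΣXY − ΣXΣY = 18343.4 − 16812.12 = 1531.28
nΣX² − (ΣX)² = 12080.4 − 10281.96 = 1798.44; nΣY² − (ΣY)² = 31115.3 − 27489.64 = 3625.66
r = 1531.28 / √(1798.44 × 3625.66) = 1531.28 / 2553.5332 ≈ 0.5997

0.5997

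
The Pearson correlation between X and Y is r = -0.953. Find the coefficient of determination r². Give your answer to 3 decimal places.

0.908

r² = (-0.953)² = 0.908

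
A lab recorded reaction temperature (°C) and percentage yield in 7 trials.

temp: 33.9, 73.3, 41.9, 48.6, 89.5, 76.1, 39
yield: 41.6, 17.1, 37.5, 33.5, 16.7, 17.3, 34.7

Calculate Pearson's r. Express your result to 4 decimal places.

-0.9676

n = 7, Σx = 402.3, Σy = 198.4, Σx² = 25962.13, Σy² = 6333.74, Σxy = 10027.5
nΣxy − ΣxΣy = 70192.5 − 79816.32 = -9623.82
nΣx² − (Σx)² = 181734.91 − 161845.29 = 19889.62; nΣy² − (Σy)² = 44336.18 − 39362.56 = 4973.62
r = -9623.82 / √(19889.62 × 4973.62) = -9623.82 / 9946.0249 ≈ -0.9676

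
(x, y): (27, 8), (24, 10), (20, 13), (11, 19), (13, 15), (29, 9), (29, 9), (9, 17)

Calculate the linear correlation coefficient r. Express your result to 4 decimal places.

-0.9608

n = 8, Σx = 162, Σy = 100, Σx² = 3758, Σy² = 1370, Σxy = 1795
nΣxy − ΣxΣy = 14360 − 16200 = -1840
nΣx² − (Σx)² = 30064 − 26244 = 3820; nΣy² − (Σy)² = 10960 − 10000 = 960
r = -1840 / √(3820 × 960) = -1840 / 1914.9935 ≈ -0.9608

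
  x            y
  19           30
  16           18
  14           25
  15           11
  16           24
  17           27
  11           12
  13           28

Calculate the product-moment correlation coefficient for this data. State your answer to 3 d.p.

n = 8, Σx = 121, Σy = 175, Σx² = 1873, Σy² = 4203, Σxy = 2712
nΣxy − ΣxΣy = 21696 − 21175 = 521
nΣx² − (Σx)² = 14984 − 14641 = 343; nΣy² − (Σy)² = 33624 − 30625 = 2999
r = 521 / √(343 × 2999) = 521 / 1014.2273 ≈ 0.514

0.514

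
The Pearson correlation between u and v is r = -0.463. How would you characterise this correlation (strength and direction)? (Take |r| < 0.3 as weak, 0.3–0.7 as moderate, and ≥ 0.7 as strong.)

moderate negative

r = -0.463 < 0 so the relationship is negative.
|r| = 0.463, which falls in the moderate range.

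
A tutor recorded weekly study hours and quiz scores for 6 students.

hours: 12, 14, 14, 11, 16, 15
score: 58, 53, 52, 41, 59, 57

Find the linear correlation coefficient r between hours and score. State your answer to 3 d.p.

n = 6, Σx = 82, Σy = 320, Σx² = 1138, Σy² = 17288, Σxy = 4416
nΣxy − ΣxΣy = 26496 − 26240 = 256
nΣx² − (Σx)² = 6828 − 6724 = 104; nΣy² − (Σy)² = 103728 − 102400 = 1328
r = 256 / √(104 × 1328) = 256 / 371.6342 ≈ 0.689

0.689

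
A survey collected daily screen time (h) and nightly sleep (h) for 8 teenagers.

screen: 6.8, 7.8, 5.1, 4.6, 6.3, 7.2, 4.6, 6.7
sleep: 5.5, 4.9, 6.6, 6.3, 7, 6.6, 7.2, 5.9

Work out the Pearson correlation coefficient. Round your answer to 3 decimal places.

-0.653

n = 8, Σx = 49.1, Σy = 50, Σx² = 311.83, Σy² = 316.72, Σxy = 302.53
nΣxy − ΣxΣy = 2420.24 − 2455 = -34.76
nΣx² − (Σx)² = 2494.64 − 2410.81 = 83.83; nΣy² − (Σy)² = 2533.76 − 2500 = 33.76
r = -34.76 / √(83.83 × 33.76) = -34.76 / 53.1987 ≈ -0.653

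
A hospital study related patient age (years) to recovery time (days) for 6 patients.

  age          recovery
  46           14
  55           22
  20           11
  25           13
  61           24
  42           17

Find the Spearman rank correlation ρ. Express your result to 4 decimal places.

Rank age: 4, 5, 1, 2, 6, 3
Rank recovery: 3, 5, 1, 2, 6, 4
d = rank(age) − rank(recovery): 1, 0, 0, 0, 0, -1; Σd² = 2
ρ = 1 − 6Σd² / [n(n²−1)] = 1 − 6×2 / (6×35) = 1 − 12/210 ≈ 0.9429

0.9429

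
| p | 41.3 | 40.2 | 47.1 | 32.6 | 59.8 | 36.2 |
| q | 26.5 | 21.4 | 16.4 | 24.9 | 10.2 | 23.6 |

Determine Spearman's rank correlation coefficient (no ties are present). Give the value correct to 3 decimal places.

-0.657

Rank p: 4, 3, 5, 1, 6, 2
Rank q: 6, 3, 2, 5, 1, 4
d = rank(p) − rank(q): -2, 0, 3, -4, 5, -2; Σd² = 58
ρ = 1 − 6Σd² / [n(n²−1)] = 1 − 6×58 / (6×35) = 1 − 348/210 ≈ -0.657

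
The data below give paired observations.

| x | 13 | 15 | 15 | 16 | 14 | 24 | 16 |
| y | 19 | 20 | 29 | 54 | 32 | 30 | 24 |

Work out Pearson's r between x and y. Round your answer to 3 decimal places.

0.157

n = 7, Σx = 113, Σy = 208, Σx² = 1903, Σy² = 7018, Σxy = 3398
nΣxy − ΣxΣy = 23786 − 23504 = 282
nΣx² − (Σx)² = 13321 − 12769 = 552; nΣy² − (Σy)² = 49126 − 43264 = 5862
r = 282 / √(552 × 5862) = 282 / 1798.8396 ≈ 0.157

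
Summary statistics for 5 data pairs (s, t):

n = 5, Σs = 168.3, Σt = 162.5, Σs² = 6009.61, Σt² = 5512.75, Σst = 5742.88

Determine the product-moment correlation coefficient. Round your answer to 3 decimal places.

0.967

r = (nΣst − ΣsΣt) / √[(nΣs² − (Σs)²)(nΣt² − (Σt)²)]
Numerator: 5×5742.88 − 168.3×162.5 = 1365.65
Denominator: √[(30048.05 − 28324.89)(27563.75 − 26406.25)] = √[1723.16 × 1157.5] = 1412.2881
r = 1365.65 / 1412.2881 ≈ 0.967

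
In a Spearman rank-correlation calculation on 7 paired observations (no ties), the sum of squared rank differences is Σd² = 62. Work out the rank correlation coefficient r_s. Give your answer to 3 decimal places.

-0.107

ρ = 1 − 6Σd² / [n(n²−1)] = 1 − 6×62 / (7×48)
  = 1 − 372/336 = 1 − 1.1071 ≈ -0.107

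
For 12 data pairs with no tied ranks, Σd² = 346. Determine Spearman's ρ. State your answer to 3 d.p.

-0.210

ρ = 1 − 6Σd² / [n(n²−1)] = 1 − 6×346 / (12×143)
  = 1 − 2076/1716 = 1 − 1.2098 ≈ -0.210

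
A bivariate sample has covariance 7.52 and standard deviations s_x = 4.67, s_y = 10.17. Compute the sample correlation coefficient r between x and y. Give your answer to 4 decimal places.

0.1583

r = Cov(x,y) / (s_x · s_y) = 7.52 / (4.67 × 10.17)
  = 7.52 / 47.4939 ≈ 0.1583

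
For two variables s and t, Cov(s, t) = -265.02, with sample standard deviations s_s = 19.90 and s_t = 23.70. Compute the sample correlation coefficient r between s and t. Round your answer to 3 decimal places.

r = Cov(s,t) / (s_s · s_t) = -265.02 / (19.90 × 23.70)
  = -265.02 / 471.6300 ≈ -0.562

-0.562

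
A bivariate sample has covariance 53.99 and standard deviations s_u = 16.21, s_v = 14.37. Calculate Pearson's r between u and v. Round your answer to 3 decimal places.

r = Cov(u,v) / (s_u · s_v) = 53.99 / (16.21 × 14.37)
  = 53.99 / 232.9377 ≈ 0.232

0.232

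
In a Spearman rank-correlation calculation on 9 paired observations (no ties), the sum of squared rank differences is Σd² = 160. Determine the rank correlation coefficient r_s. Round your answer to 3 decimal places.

-0.333

ρ = 1 − 6Σd² / [n(n²−1)] = 1 − 6×160 / (9×80)
  = 1 − 960/720 = 1 − 1.3333 ≈ -0.333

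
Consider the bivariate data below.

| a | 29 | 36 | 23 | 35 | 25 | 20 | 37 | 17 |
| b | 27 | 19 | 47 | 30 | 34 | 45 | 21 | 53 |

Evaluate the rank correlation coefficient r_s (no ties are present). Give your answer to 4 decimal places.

-0.9286

Rank a: 5, 7, 3, 6, 4, 2, 8, 1
Rank b: 3, 1, 7, 4, 5, 6, 2, 8
d = rank(a) − rank(b): 2, 6, -4, 2, -1, -4, 6, -7; Σd² = 162
ρ = 1 − 6Σd² / [n(n²−1)] = 1 − 6×162 / (8×63) = 1 − 972/504 ≈ -0.9286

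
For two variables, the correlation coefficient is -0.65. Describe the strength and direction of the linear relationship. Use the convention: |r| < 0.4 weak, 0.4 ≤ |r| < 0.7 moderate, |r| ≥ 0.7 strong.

r = -0.65 < 0 so the relationship is negative.
|r| = 0.65, which falls in the moderate range.

moderate negative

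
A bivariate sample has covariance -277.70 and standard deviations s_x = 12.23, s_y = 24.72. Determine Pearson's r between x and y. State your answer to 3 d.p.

-0.919

r = Cov(x,y) / (s_x · s_y) = -277.70 / (12.23 × 24.72)
  = -277.70 / 302.3256 ≈ -0.919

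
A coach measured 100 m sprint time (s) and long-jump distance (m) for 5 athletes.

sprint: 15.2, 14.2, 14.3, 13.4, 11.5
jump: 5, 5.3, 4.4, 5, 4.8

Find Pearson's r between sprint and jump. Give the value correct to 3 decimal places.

n = 5, Σx = 68.6, Σy = 24.5, Σx² = 948.98, Σy² = 120.49, Σxy = 336.38
nΣxy − ΣxΣy = 1681.9 − 1680.7 = 1.2
nΣx² − (Σx)² = 4744.9 − 4705.96 = 38.94; nΣy² − (Σy)² = 602.45 − 600.25 = 2.2
r = 1.2 / √(38.94 × 2.2) = 1.2 / 9.2557 ≈ 0.130

0.130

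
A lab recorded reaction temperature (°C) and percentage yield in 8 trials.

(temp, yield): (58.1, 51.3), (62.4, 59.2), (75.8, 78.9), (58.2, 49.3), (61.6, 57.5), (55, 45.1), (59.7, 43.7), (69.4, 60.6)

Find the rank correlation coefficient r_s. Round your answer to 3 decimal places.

0.833

Rank temp: 2, 6, 8, 3, 5, 1, 4, 7
Rank yield: 4, 6, 8, 3, 5, 2, 1, 7
d = rank(temp) − rank(yield): -2, 0, 0, 0, 0, -1, 3, 0; Σd² = 14
ρ = 1 − 6Σd² / [n(n²−1)] = 1 − 6×14 / (8×63) = 1 − 84/504 ≈ 0.833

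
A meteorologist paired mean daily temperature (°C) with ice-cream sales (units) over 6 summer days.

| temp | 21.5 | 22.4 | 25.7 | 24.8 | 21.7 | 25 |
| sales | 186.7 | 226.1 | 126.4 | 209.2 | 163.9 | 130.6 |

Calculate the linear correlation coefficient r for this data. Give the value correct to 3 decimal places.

-0.497

n = 6, Σx = 141.1, Σy = 1042.9, Σx² = 3335.43, Σy² = 189639.27, Σxy = 24336.96
nΣxy − ΣxΣy = 146021.76 − 147153.19 = -1131.43
nΣx² − (Σx)² = 20012.58 − 19909.21 = 103.37; nΣy² − (Σy)² = 1137835.62 − 1087640.41 = 50195.21
r = -1131.43 / √(103.37 × 50195.21) = -1131.43 / 2277.8672 ≈ -0.497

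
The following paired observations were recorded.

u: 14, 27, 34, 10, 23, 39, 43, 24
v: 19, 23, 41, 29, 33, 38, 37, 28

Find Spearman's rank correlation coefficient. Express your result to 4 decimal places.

Rank u: 2, 5, 6, 1, 3, 7, 8, 4
Rank v: 1, 2, 8, 4, 5, 7, 6, 3
d = rank(u) − rank(v): 1, 3, -2, -3, -2, 0, 2, 1; Σd² = 32
ρ = 1 − 6Σd² / [n(n²−1)] = 1 − 6×32 / (8×63) = 1 − 192/504 ≈ 0.6190

0.6190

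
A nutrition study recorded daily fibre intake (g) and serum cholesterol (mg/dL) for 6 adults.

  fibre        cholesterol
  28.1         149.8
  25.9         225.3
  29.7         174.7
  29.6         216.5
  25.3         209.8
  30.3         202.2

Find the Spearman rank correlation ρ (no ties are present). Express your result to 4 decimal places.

-0.3714

Rank fibre: 3, 2, 5, 4, 1, 6
Rank cholesterol: 1, 6, 2, 5, 4, 3
d = rank(fibre) − rank(cholesterol): 2, -4, 3, -1, -3, 3; Σd² = 48
ρ = 1 − 6Σd² / [n(n²−1)] = 1 − 6×48 / (6×35) = 1 − 288/210 ≈ -0.3714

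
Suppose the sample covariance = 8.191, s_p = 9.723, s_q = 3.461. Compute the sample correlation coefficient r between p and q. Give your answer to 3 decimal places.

r = Cov(p,q) / (s_p · s_q) = 8.191 / (9.723 × 3.461)
  = 8.191 / 33.6513 ≈ 0.243

0.243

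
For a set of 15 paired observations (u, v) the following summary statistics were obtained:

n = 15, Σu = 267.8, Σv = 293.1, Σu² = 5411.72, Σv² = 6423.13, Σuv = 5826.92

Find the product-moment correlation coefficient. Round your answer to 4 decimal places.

r = (nΣuv − ΣuΣv) / √[(nΣu² − (Σu)²)(nΣv² − (Σv)²)]
Numerator: 15×5826.92 − 267.8×293.1 = 8911.62
Denominator: √[(81175.8 − 71716.84)(96346.95 − 85907.61)] = √[9458.96 × 10439.34] = 9937.0669
r = 8911.62 / 9937.0669 ≈ 0.8968

0.8968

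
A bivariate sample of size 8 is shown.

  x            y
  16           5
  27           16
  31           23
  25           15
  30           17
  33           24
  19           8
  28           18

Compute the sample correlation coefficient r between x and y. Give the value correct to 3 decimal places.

n = 8, Σx = 209, Σy = 126, Σx² = 5705, Σy² = 2288, Σxy = 3558
nΣxy − ΣxΣy = 28464 − 26334 = 2130
nΣx² − (Σx)² = 45640 − 43681 = 1959; nΣy² − (Σy)² = 18304 − 15876 = 2428
r = 2130 / √(1959 × 2428) = 2130 / 2180.9292 ≈ 0.977

0.977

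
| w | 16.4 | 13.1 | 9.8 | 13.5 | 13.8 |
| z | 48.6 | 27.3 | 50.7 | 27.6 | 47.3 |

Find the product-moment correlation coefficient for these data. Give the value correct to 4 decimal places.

n = 5, Σw = 66.6, Σz = 201.5, Σw² = 909.3, Σz² = 8676.79, Σwz = 2676.87
nΣwz − ΣwΣz = 13384.35 − 13419.9 = -35.55
nΣw² − (Σw)² = 4546.5 − 4435.56 = 110.94; nΣz² − (Σz)² = 43383.95 − 40602.25 = 2781.7
r = -35.55 / √(110.94 × 2781.7) = -35.55 / 555.5194 ≈ -0.0640

-0.0640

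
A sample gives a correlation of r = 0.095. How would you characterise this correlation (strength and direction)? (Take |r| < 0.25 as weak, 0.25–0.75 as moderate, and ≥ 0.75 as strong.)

weak positive

r = 0.095 > 0 so the relationship is positive.
|r| = 0.095, which falls in the weak range.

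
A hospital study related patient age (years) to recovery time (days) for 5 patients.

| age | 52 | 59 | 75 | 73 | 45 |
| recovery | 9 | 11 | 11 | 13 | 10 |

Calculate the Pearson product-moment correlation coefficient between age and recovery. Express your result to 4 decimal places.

0.7468

n = 5, Σx = 304, Σy = 54, Σx² = 19164, Σy² = 592, Σxy = 3341
nΣxy − ΣxΣy = 16705 − 16416 = 289
nΣx² − (Σx)² = 95820 − 92416 = 3404; nΣy² − (Σy)² = 2960 − 2916 = 44
r = 289 / √(3404 × 44) = 289 / 387.0090 ≈ 0.7468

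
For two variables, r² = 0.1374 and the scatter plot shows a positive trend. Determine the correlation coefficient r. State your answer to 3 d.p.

0.371

|r| = √0.1374 = 0.371
The association is positive, so r = 0.371.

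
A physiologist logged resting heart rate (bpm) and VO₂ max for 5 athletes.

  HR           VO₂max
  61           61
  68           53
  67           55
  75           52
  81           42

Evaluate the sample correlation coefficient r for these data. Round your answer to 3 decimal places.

n = 5, Σx = 352, Σy = 263, Σx² = 25020, Σy² = 14023, Σxy = 18312
nΣxy − ΣxΣy = 91560 − 92576 = -1016
nΣx² − (Σx)² = 125100 − 123904 = 1196; nΣy² − (Σy)² = 70115 − 69169 = 946
r = -1016 / √(1196 × 946) = -1016 / 1063.6804 ≈ -0.955

-0.955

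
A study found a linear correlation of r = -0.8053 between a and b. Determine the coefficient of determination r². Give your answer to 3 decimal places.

0.649

r² = (-0.8053)² = 0.649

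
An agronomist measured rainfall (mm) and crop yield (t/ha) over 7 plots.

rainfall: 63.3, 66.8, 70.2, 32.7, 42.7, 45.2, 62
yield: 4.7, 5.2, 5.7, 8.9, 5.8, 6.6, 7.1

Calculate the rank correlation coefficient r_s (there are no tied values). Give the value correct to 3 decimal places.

-0.714

Rank rainfall: 5, 6, 7, 1, 2, 3, 4
Rank yield: 1, 2, 3, 7, 4, 5, 6
d = rank(rainfall) − rank(yield): 4, 4, 4, -6, -2, -2, -2; Σd² = 96
ρ = 1 − 6Σd² / [n(n²−1)] = 1 − 6×96 / (7×48) = 1 − 576/336 ≈ -0.714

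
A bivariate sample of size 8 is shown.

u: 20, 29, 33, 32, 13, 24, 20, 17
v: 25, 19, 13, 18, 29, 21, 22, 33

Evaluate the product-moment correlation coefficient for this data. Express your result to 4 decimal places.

n = 8, Σu = 188, Σv = 180, Σu² = 4788, Σv² = 4334, Σuv = 3938
nΣuv − ΣuΣv = 31504 − 33840 = -2336
nΣu² − (Σu)² = 38304 − 35344 = 2960; nΣv² − (Σv)² = 34672 − 32400 = 2272
r = -2336 / √(2960 × 2272) = -2336 / 2593.2836 ≈ -0.9008

-0.9008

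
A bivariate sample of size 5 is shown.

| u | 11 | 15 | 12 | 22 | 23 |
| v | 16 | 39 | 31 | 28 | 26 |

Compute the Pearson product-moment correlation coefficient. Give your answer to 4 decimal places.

n = 5, Σu = 83, Σv = 140, Σu² = 1503, Σv² = 4198, Σuv = 2347
nΣuv − ΣuΣv = 11735 − 11620 = 115
nΣu² − (Σu)² = 7515 − 6889 = 626; nΣv² − (Σv)² = 20990 − 19600 = 1390
r = 115 / √(626 × 1390) = 115 / 932.8130 ≈ 0.1233

0.1233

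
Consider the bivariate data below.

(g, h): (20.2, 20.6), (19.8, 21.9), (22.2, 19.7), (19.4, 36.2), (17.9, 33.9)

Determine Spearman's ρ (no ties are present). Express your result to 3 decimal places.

Rank g: 4, 3, 5, 2, 1
Rank h: 2, 3, 1, 5, 4
d = rank(g) − rank(h): 2, 0, 4, -3, -3; Σd² = 38
ρ = 1 − 6Σd² / [n(n²−1)] = 1 − 6×38 / (5×24) = 1 − 228/120 ≈ -0.900

-0.900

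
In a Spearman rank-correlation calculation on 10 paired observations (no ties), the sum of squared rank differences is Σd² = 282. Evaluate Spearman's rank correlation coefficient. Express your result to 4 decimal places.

ρ = 1 − 6Σd² / [n(n²−1)] = 1 − 6×282 / (10×99)
  = 1 − 1692/990 = 1 − 1.70909 ≈ -0.7091

-0.7091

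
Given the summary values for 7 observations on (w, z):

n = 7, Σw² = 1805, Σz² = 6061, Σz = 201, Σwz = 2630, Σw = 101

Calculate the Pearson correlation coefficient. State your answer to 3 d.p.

r = (nΣwz − ΣwΣz) / √[(nΣw² − (Σw)²)(nΣz² − (Σz)²)]
Numerator: 7×2630 − 101×201 = -1891
Denominator: √[(12635 − 10201)(42427 − 40401)] = √[2434 × 2026] = 2220.6495
r = -1891 / 2220.6495 ≈ -0.852

-0.852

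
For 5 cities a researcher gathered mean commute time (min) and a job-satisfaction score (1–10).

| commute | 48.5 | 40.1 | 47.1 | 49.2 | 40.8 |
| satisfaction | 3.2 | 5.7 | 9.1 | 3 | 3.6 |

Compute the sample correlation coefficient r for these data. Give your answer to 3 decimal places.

n = 5, Σx = 225.7, Σy = 24.6, Σx² = 10263.95, Σy² = 147.5, Σxy = 1106.86
nΣxy − ΣxΣy = 5534.3 − 5552.22 = -17.92
nΣx² − (Σx)² = 51319.75 − 50940.49 = 379.26; nΣy² − (Σy)² = 737.5 − 605.16 = 132.34
r = -17.92 / √(379.26 × 132.34) = -17.92 / 224.0341 ≈ -0.080

-0.080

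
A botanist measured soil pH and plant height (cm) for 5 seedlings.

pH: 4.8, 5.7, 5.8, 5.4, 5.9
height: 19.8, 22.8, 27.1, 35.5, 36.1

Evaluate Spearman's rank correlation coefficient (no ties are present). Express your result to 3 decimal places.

0.700

Rank pH: 1, 3, 4, 2, 5
Rank height: 1, 2, 3, 4, 5
d = rank(pH) − rank(height): 0, 1, 1, -2, 0; Σd² = 6
ρ = 1 − 6Σd² / [n(n²−1)] = 1 − 6×6 / (5×24) = 1 − 36/120 ≈ 0.700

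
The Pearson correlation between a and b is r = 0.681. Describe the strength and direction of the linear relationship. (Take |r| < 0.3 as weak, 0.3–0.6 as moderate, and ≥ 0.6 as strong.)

r = 0.681 > 0 so the relationship is positive.
|r| = 0.681, which falls in the strong range.

strong positive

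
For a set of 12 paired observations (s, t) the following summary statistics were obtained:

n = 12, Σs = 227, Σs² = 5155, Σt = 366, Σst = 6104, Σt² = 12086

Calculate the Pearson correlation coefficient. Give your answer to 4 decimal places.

-0.9193

r = (nΣst − ΣsΣt) / √[(nΣs² − (Σs)²)(nΣt² − (Σt)²)]
Numerator: 12×6104 − 227×366 = -9834
Denominator: √[(61860 − 51529)(145032 − 133956)] = √[10331 × 11076] = 10697.0162
r = -9834 / 10697.0162 ≈ -0.9193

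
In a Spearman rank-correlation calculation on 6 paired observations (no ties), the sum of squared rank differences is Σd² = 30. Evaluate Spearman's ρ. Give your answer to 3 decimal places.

ρ = 1 − 6Σd² / [n(n²−1)] = 1 − 6×30 / (6×35)
  = 1 − 180/210 = 1 − 0.8571 ≈ 0.143

0.143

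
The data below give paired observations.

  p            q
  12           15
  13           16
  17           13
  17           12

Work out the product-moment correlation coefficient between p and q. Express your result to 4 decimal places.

-0.9025

n = 4, Σp = 59, Σq = 56, Σp² = 891, Σq² = 794, Σpq = 813
nΣpq − ΣpΣq = 3252 − 3304 = -52
nΣp² − (Σp)² = 3564 − 3481 = 83; nΣq² − (Σq)² = 3176 − 3136 = 40
r = -52 / √(83 × 40) = -52 / 57.6194 ≈ -0.9025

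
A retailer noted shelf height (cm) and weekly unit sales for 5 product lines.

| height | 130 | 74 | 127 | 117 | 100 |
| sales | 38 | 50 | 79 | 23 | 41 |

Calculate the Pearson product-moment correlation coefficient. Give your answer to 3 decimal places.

0.076

n = 5, Σx = 548, Σy = 231, Σx² = 62194, Σy² = 12395, Σxy = 25464
nΣxy − ΣxΣy = 127320 − 126588 = 732
nΣx² − (Σx)² = 310970 − 300304 = 10666; nΣy² − (Σy)² = 61975 − 53361 = 8614
r = 732 / √(10666 × 8614) = 732 / 9585.2451 ≈ 0.076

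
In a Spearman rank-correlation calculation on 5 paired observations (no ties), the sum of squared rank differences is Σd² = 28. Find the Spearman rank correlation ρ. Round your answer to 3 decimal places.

-0.400

ρ = 1 − 6Σd² / [n(n²−1)] = 1 − 6×28 / (5×24)
  = 1 − 168/120 = 1 − 1.4000 ≈ -0.400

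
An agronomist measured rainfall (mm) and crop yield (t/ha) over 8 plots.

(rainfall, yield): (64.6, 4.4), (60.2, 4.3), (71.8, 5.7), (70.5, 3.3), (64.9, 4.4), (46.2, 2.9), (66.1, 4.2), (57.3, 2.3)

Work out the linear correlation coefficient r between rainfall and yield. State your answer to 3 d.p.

0.638

n = 8, Σx = 501.6, Σy = 31.5, Σx² = 31921.64, Σy² = 131.93, Σxy = 2013.96
nΣxy − ΣxΣy = 16111.68 − 15800.4 = 311.28
nΣx² − (Σx)² = 255373.12 − 251602.56 = 3770.56; nΣy² − (Σy)² = 1055.44 − 992.25 = 63.19
r = 311.28 / √(3770.56 × 63.19) = 311.28 / 488.1206 ≈ 0.638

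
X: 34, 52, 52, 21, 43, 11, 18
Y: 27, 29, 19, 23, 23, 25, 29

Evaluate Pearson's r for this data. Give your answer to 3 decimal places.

n = 7, ΣX = 231, ΣY = 175, ΣX² = 9299, ΣY² = 4455, ΣXY = 5683
nΣXY − ΣXΣY = 39781 − 40425 = -644
nΣX² − (ΣX)² = 65093 − 53361 = 11732; nΣY² − (ΣY)² = 31185 − 30625 = 560
r = -644 / √(11732 × 560) = -644 / 2563.1855 ≈ -0.251

-0.251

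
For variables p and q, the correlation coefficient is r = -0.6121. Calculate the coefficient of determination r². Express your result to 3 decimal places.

r² = (-0.6121)² = 0.375

0.375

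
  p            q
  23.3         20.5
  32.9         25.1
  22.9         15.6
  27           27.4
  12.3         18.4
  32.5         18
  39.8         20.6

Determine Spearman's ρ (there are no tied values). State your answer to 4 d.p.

Rank p: 3, 6, 2, 4, 1, 5, 7
Rank q: 4, 6, 1, 7, 3, 2, 5
d = rank(p) − rank(q): -1, 0, 1, -3, -2, 3, 2; Σd² = 28
ρ = 1 − 6Σd² / [n(n²−1)] = 1 − 6×28 / (7×48) = 1 − 168/336 ≈ 0.5000

0.5000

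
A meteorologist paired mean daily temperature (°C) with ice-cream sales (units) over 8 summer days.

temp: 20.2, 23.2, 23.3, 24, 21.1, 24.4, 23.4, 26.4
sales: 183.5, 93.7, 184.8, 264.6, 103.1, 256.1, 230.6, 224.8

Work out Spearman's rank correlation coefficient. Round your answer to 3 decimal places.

Rank temp: 1, 3, 4, 6, 2, 7, 5, 8
Rank sales: 3, 1, 4, 8, 2, 7, 6, 5
d = rank(temp) − rank(sales): -2, 2, 0, -2, 0, 0, -1, 3; Σd² = 22
ρ = 1 − 6Σd² / [n(n²−1)] = 1 − 6×22 / (8×63) = 1 − 132/504 ≈ 0.738

0.738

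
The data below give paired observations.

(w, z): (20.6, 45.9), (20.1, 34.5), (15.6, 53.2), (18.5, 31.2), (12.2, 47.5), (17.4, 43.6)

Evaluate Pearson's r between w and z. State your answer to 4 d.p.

-0.5270

n = 6, Σw = 104.4, Σz = 255.9, Σw² = 1865.58, Σz² = 11257.95, Σwz = 4384.25
nΣwz − ΣwΣz = 26305.5 − 26715.96 = -410.46
nΣw² − (Σw)² = 11193.48 − 10899.36 = 294.12; nΣz² − (Σz)² = 67547.7 − 65484.81 = 2062.89
r = -410.46 / √(294.12 × 2062.89) = -410.46 / 778.9334 ≈ -0.5270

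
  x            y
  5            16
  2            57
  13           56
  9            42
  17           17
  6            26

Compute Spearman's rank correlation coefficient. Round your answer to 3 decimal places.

Rank x: 2, 1, 5, 4, 6, 3
Rank y: 1, 6, 5, 4, 2, 3
d = rank(x) − rank(y): 1, -5, 0, 0, 4, 0; Σd² = 42
ρ = 1 − 6Σd² / [n(n²−1)] = 1 − 6×42 / (6×35) = 1 − 252/210 ≈ -0.200

-0.200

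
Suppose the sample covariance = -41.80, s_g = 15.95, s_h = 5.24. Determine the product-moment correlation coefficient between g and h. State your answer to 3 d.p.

-0.500

r = Cov(g,h) / (s_g · s_h) = -41.80 / (15.95 × 5.24)
  = -41.80 / 83.5780 ≈ -0.500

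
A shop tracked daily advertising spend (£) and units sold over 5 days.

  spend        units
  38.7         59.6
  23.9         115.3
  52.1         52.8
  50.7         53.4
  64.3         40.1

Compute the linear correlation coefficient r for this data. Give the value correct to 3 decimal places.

-0.921

n = 5, Σx = 229.7, Σy = 321.2, Σx² = 11488.29, Σy² = 24093.66, Σxy = 13098.88
nΣxy − ΣxΣy = 65494.4 − 73779.64 = -8285.24
nΣx² − (Σx)² = 57441.45 − 52762.09 = 4679.36; nΣy² − (Σy)² = 120468.3 − 103169.44 = 17298.86
r = -8285.24 / √(4679.36 × 17298.86) = -8285.24 / 8997.0881 ≈ -0.921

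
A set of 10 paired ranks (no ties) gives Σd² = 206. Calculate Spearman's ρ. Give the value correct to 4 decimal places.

-0.2485

ρ = 1 − 6Σd² / [n(n²−1)] = 1 − 6×206 / (10×99)
  = 1 − 1236/990 = 1 − 1.24848 ≈ -0.2485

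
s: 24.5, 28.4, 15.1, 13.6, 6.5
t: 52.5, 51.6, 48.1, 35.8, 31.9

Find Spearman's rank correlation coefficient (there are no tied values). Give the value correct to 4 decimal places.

Rank s: 4, 5, 3, 2, 1
Rank t: 5, 4, 3, 2, 1
d = rank(s) − rank(t): -1, 1, 0, 0, 0; Σd² = 2
ρ = 1 − 6Σd² / [n(n²−1)] = 1 − 6×2 / (5×24) = 1 − 12/120 ≈ 0.9000

0.9000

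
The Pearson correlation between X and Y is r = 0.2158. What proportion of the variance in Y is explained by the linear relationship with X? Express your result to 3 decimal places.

0.047

r² = (0.2158)² = 0.047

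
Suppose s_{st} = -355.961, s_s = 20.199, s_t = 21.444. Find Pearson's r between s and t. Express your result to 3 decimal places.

r = Cov(s,t) / (s_s · s_t) = -355.961 / (20.199 × 21.444)
  = -355.961 / 433.1474 ≈ -0.822

-0.822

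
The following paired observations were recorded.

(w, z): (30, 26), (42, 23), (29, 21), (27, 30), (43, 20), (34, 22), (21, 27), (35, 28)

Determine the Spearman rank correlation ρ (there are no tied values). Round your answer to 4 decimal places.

-0.5000

Rank w: 4, 7, 3, 2, 8, 5, 1, 6
Rank z: 5, 4, 2, 8, 1, 3, 6, 7
d = rank(w) − rank(z): -1, 3, 1, -6, 7, 2, -5, -1; Σd² = 126
ρ = 1 − 6Σd² / [n(n²−1)] = 1 − 6×126 / (8×63) = 1 − 756/504 ≈ -0.5000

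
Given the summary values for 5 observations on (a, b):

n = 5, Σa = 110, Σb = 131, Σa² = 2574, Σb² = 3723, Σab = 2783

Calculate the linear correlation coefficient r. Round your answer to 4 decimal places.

-0.4678

r = (nΣab − ΣaΣb) / √[(nΣa² − (Σa)²)(nΣb² − (Σb)²)]
Numerator: 5×2783 − 110×131 = -495
Denominator: √[(12870 − 12100)(18615 − 17161)] = √[770 × 1454] = 1058.1021
r = -495 / 1058.1021 ≈ -0.4678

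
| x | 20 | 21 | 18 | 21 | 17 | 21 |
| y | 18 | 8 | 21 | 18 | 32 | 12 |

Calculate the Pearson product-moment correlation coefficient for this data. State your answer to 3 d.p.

-0.881

n = 6, Σx = 118, Σy = 109, Σx² = 2336, Σy² = 2321, Σxy = 2080
nΣxy − ΣxΣy = 12480 − 12862 = -382
nΣx² − (Σx)² = 14016 − 13924 = 92; nΣy² − (Σy)² = 13926 − 11881 = 2045
r = -382 / √(92 × 2045) = -382 / 433.7511 ≈ -0.881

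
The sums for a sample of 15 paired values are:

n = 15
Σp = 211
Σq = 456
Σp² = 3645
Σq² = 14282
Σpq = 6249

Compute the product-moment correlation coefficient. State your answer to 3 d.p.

r = (nΣpq − ΣpΣq) / √[(nΣp² − (Σp)²)(nΣq² − (Σq)²)]
Numerator: 15×6249 − 211×456 = -2481
Denominator: √[(54675 − 44521)(214230 − 207936)] = √[10154 × 6294] = 7994.3277
r = -2481 / 7994.3277 ≈ -0.310

-0.310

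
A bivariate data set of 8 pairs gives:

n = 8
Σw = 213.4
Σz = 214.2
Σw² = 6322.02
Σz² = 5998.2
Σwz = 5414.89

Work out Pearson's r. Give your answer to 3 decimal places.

-0.735

r = (nΣwz − ΣwΣz) / √[(nΣw² − (Σw)²)(nΣz² − (Σz)²)]
Numerator: 8×5414.89 − 213.4×214.2 = -2391.16
Denominator: √[(50576.16 − 45539.56)(47985.6 − 45881.64)] = √[5036.6 × 2103.96] = 3255.2734
r = -2391.16 / 3255.2734 ≈ -0.735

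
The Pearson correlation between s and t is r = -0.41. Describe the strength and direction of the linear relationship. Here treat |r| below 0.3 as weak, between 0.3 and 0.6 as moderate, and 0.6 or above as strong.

moderate negative

r = -0.41 < 0 so the relationship is negative.
|r| = 0.41, which falls in the moderate range.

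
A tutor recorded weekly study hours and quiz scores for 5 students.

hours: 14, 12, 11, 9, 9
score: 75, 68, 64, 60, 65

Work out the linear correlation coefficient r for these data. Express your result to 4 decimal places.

0.9058

n = 5, Σx = 55, Σy = 332, Σx² = 623, Σy² = 22170, Σxy = 3695
nΣxy − ΣxΣy = 18475 − 18260 = 215
nΣx² − (Σx)² = 3115 − 3025 = 90; nΣy² − (Σy)² = 110850 − 110224 = 626
r = 215 / √(90 × 626) = 215 / 237.3605 ≈ 0.9058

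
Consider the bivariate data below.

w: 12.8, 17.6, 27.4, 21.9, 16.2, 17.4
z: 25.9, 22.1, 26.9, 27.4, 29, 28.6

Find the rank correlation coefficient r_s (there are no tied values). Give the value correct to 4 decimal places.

Rank w: 1, 4, 6, 5, 2, 3
Rank z: 2, 1, 3, 4, 6, 5
d = rank(w) − rank(z): -1, 3, 3, 1, -4, -2; Σd² = 40
ρ = 1 − 6Σd² / [n(n²−1)] = 1 − 6×40 / (6×35) = 1 − 240/210 ≈ -0.1429

-0.1429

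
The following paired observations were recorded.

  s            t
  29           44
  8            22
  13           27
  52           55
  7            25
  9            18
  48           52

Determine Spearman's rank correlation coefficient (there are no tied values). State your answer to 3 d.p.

0.857

Rank s: 5, 2, 4, 7, 1, 3, 6
Rank t: 5, 2, 4, 7, 3, 1, 6
d = rank(s) − rank(t): 0, 0, 0, 0, -2, 2, 0; Σd² = 8
ρ = 1 − 6Σd² / [n(n²−1)] = 1 − 6×8 / (7×48) = 1 − 48/336 ≈ 0.857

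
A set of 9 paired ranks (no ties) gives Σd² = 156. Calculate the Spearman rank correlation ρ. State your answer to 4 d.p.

-0.3000

ρ = 1 − 6Σd² / [n(n²−1)] = 1 − 6×156 / (9×80)
  = 1 − 936/720 = 1 − 1.30000 ≈ -0.3000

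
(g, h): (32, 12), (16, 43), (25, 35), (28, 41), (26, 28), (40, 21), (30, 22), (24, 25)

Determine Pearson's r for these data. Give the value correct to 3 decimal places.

n = 8, Σg = 221, Σh = 227, Σg² = 6441, Σh² = 7233, Σgh = 5923
nΣgh − ΣgΣh = 47384 − 50167 = -2783
nΣg² − (Σg)² = 51528 − 48841 = 2687; nΣh² − (Σh)² = 57864 − 51529 = 6335
r = -2783 / √(2687 × 6335) = -2783 / 4125.7902 ≈ -0.675

-0.675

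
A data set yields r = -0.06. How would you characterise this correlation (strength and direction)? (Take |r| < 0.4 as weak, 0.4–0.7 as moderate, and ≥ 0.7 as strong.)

weak negative

r = -0.06 < 0 so the relationship is negative.
|r| = 0.06, which falls in the weak range.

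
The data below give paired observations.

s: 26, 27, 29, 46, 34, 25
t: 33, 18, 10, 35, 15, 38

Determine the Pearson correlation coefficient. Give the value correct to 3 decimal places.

n = 6, Σs = 187, Σt = 149, Σs² = 6143, Σt² = 4407, Σst = 4704
nΣst − ΣsΣt = 28224 − 27863 = 361
nΣs² − (Σs)² = 36858 − 34969 = 1889; nΣt² − (Σt)² = 26442 − 22201 = 4241
r = 361 / √(1889 × 4241) = 361 / 2830.4150 ≈ 0.128

0.128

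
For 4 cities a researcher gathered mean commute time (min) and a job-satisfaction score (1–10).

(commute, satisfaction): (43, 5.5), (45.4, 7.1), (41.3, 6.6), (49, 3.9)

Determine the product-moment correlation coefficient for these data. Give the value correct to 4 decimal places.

-0.6673

n = 4, Σx = 178.7, Σy = 23.1, Σx² = 8016.85, Σy² = 139.43, Σxy = 1022.52
nΣxy − ΣxΣy = 4090.08 − 4127.97 = -37.89
nΣx² − (Σx)² = 32067.4 − 31933.69 = 133.71; nΣy² − (Σy)² = 557.72 − 533.61 = 24.11
r = -37.89 / √(133.71 × 24.11) = -37.89 / 56.7781 ≈ -0.6673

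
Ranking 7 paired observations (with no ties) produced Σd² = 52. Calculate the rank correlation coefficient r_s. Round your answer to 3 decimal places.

0.071

ρ = 1 − 6Σd² / [n(n²−1)] = 1 − 6×52 / (7×48)
  = 1 − 312/336 = 1 − 0.9286 ≈ 0.071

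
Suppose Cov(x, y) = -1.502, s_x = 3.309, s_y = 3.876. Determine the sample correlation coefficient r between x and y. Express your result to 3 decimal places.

-0.117

r = Cov(x,y) / (s_x · s_y) = -1.502 / (3.309 × 3.876)
  = -1.502 / 12.8257 ≈ -0.117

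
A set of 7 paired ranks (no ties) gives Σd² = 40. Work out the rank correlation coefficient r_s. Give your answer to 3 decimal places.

0.286

ρ = 1 − 6Σd² / [n(n²−1)] = 1 − 6×40 / (7×48)
  = 1 − 240/336 = 1 − 0.7143 ≈ 0.286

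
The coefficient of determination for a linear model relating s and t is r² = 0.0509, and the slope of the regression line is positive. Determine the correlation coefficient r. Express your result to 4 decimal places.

|r| = √0.0509 = 0.2256
The association is positive, so r = 0.2256.

0.2256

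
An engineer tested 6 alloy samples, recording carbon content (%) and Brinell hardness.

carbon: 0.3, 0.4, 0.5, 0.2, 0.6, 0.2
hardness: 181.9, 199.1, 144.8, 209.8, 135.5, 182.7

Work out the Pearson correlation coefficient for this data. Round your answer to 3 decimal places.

n = 6, Σx = 2.2, Σy = 1053.8, Σx² = 0.94, Σy² = 189451.04, Σxy = 366.41
nΣxy − ΣxΣy = 2198.46 − 2318.36 = -119.9
nΣx² − (Σx)² = 5.64 − 4.84 = 0.8; nΣy² − (Σy)² = 1136706.24 − 1110494.44 = 26211.8
r = -119.9 / √(0.8 × 26211.8) = -119.9 / 144.8083 ≈ -0.828

-0.828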